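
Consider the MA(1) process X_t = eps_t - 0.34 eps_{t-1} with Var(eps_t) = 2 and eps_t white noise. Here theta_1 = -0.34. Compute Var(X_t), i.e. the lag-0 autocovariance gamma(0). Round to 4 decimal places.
\gamma(0) = 2.2312

For an MA(q) process X_t = eps_t + sum_i theta_i eps_{t-i} with
Var(eps_t) = sigma^2, the variance is
  gamma(0) = sigma^2 * (1 + sum_i theta_i^2).
  sum_i theta_i^2 = (-0.34)^2 = 0.1156.
  gamma(0) = 2 * (1 + 0.1156) = 2 * 1.1156 = 2.2312.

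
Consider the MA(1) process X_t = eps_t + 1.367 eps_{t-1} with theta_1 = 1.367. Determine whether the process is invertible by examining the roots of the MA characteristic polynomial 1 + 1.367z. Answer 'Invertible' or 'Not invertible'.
\text{Not invertible}

The MA(q) characteristic polynomial is P(z) = 1 + 1.367z.
Invertibility requires all roots to lie outside the unit circle, i.e. |z| > 1 for every root.
This is linear in z: 1 + (1.367) z = 0  =>  z = -1/(1.367) = -0.731529,  |z| = 0.731529.
Moduli of all roots: 0.7315.
All moduli strictly greater than 1? No.
Verdict: Not invertible.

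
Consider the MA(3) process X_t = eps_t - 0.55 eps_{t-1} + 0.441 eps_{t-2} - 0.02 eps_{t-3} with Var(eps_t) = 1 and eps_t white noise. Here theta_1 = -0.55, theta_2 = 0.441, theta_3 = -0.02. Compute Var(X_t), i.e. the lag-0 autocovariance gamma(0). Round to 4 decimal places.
\gamma(0) = 1.4974

For an MA(q) process X_t = eps_t + sum_i theta_i eps_{t-i} with
Var(eps_t) = sigma^2, the variance is
  gamma(0) = sigma^2 * (1 + sum_i theta_i^2).
  sum_i theta_i^2 = (-0.55)^2 + (0.441)^2 + (-0.02)^2 = 0.3025 + 0.194481 + 0.0004 = 0.497381.
  gamma(0) = 1 * (1 + 0.497381) = 1 * 1.497381 = 1.497381, which rounds to 1.4974.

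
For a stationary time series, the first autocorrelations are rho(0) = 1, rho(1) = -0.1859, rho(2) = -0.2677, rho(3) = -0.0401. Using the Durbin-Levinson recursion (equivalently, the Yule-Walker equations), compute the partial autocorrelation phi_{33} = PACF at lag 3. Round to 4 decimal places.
\phi_{33} = -0.1879

The PACF at lag k is phi_{kk}, the last component of the solution
to the Yule-Walker system G_k phi = r_k where
  (G_k)_{ij} = rho(|i - j|), (r_k)_i = rho(i), i,j = 1..k.
Equivalently, Durbin-Levinson gives phi_{kk} iteratively:
  phi_{11} = rho(1)
  phi_{kk} = [rho(k) - sum_{j=1..k-1} phi_{k-1,j} rho(k-j)]
            / [1 - sum_{j=1..k-1} phi_{k-1,j} rho(j)],
  phi_{k,j} = phi_{k-1,j} - phi_{kk} phi_{k-1,k-j},  j = 1..k-1.
Step k = 1:
  phi_11 = rho(1) = -0.1859.
Step k = 2:
  phi_22 = [rho(2) - phi_11 rho(1)] / [1 - phi_11 rho(1)] = [-0.2677 - (-0.1859)(-0.1859)] / [1 - (-0.1859)(-0.1859)]
         = -0.30225881 / 0.96544119 = -0.313078.
  Update: phi_21 = phi_11 - phi_22 phi_11 = -0.1859 - (-0.313078)(-0.1859) = -0.244101.
Step k = 3:
  phi_33 = [rho(3) - phi_21 rho(2) - phi_22 rho(1)] / [1 - phi_21 rho(1) - phi_22 rho(2)]
    numerator   = -0.0401 - (-0.244101)(-0.2677) - (-0.313078)(-0.1859) = -0.16364719
    denominator = 1 - (-0.244101)(-0.1859) - (-0.313078)(-0.2677) = 0.87081048
  phi_33 = -0.16364719 / 0.87081048 = -0.1879.
Therefore phi_{33} = -0.1879.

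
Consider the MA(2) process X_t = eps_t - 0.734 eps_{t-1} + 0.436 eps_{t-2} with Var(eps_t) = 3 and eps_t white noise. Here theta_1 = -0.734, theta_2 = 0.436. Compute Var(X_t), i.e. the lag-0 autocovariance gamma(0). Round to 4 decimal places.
\gamma(0) = 5.1866

For an MA(q) process X_t = eps_t + sum_i theta_i eps_{t-i} with
Var(eps_t) = sigma^2, the variance is
  gamma(0) = sigma^2 * (1 + sum_i theta_i^2).
  sum_i theta_i^2 = (-0.734)^2 + (0.436)^2 = 0.538756 + 0.190096 = 0.728852.
  gamma(0) = 3 * (1 + 0.728852) = 3 * 1.728852 = 5.186556, which rounds to 5.1866.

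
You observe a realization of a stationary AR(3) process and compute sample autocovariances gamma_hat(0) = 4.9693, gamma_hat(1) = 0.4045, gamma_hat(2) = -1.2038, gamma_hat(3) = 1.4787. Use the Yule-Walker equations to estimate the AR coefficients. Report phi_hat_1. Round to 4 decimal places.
\hat\phi_{1} = 0.1940

The Yule-Walker equations for an AR(p) process read, in matrix form,
  Gamma_p phi = r_p,   with   (Gamma_p)_{ij} = gamma(|i - j|),
                       (r_p)_i = gamma(i),   i,j = 1..p.
Substitute the sample gammas (Toeplitz matrix and right-hand side of size 3):
  Gamma_p = [[4.9693, 0.4045, -1.2038], [0.4045, 4.9693, 0.4045], [-1.2038, 0.4045, 4.9693]]
  r_p     = [0.4045, -1.2038, 1.4787]
Written out (R1..R3):
  (R1) 4.9693 phi_1 + 0.4045 phi_2 - 1.2038 phi_3 = 0.4045
  (R2) 0.4045 phi_1 + 4.9693 phi_2 + 0.4045 phi_3 = -1.2038
  (R3) -1.2038 phi_1 + 0.4045 phi_2 + 4.9693 phi_3 = 1.4787
Gaussian elimination:
  R2 <- R2 - (0.4045/4.9693) R1 = R2 - (0.0814) R1:  4.936374 phi_2 + 0.502489 phi_3 = -1.236726
  R3 <- R3 - (-1.2038/4.9693) R1 = R3 - (-0.242247) R1:  0.502489 phi_2 + 4.677683 phi_3 = 1.576689
  R3 <- R3 - (0.502489/4.936374) R2 = R3 - (0.101793) R2:  4.626533 phi_3 = 1.702579
Back-substitution:
  phi_hat_3 = 1.702579 / 4.626533 = 0.368003
  phi_hat_2 = (-1.236726 - (0.502489)(0.368003)) / 4.936374 = -0.287994
  phi_hat_1 = (0.4045 - (0.4045)(-0.287994) - (-1.2038)(0.368003)) / 4.9693 = 0.19399
So phi_hat = [0.1940, -0.2880, 0.3680].
Therefore phi_hat_1 = 0.1940.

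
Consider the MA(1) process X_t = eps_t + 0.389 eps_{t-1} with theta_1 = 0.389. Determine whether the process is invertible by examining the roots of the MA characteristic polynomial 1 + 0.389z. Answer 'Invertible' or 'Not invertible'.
\text{Invertible}

The MA(q) characteristic polynomial is P(z) = 1 + 0.389z.
Invertibility requires all roots to lie outside the unit circle, i.e. |z| > 1 for every root.
This is linear in z: 1 + (0.389) z = 0  =>  z = -1/(0.389) = -2.570694,  |z| = 2.570694.
Moduli of all roots: 2.5707.
All moduli strictly greater than 1? Yes.
Verdict: Invertible.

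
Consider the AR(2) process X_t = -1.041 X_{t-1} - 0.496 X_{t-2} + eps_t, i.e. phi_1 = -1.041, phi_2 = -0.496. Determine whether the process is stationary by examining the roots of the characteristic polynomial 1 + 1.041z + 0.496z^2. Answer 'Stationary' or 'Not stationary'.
\text{Stationary}

The AR(p) characteristic polynomial is P(z) = 1 + 1.041z + 0.496z^2.
Stationarity requires all roots to lie outside the unit circle, i.e. |z| > 1 for every root.
Set 1 + (1.041) z + (0.496) z^2 = 0, i.e. a z^2 + b z + c = 0 with a = 0.496, b = 1.041, c = 1.
Discriminant D = b^2 - 4ac = (1.041)^2 - 4*(0.496)*1 = 1.083681 - (1.984) = -0.900319.
D < 0, so the roots are the complex-conjugate pair z = (-b +/- i sqrt(-D)) / (2a) = -1.0494 +/- 0.9565i.
For a conjugate pair |z|^2 = z * conj(z) = (product of roots) = c/a = 1/(0.496) = 2.016129, so |z| = sqrt(2.016129) = 1.4199 for both roots.
Moduli of all roots: 1.4199, 1.4199.
All moduli strictly greater than 1? Yes.
Verdict: Stationary.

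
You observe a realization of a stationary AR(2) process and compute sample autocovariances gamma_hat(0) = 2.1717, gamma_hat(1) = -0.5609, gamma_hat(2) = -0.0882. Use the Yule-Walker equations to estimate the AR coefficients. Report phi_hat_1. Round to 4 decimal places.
\hat\phi_{1} = -0.2880

The Yule-Walker equations for an AR(p) process read, in matrix form,
  Gamma_p phi = r_p,   with   (Gamma_p)_{ij} = gamma(|i - j|),
                       (r_p)_i = gamma(i),   i,j = 1..p.
Substitute the sample gammas (Toeplitz matrix and right-hand side of size 2):
  Gamma_p = [[2.1717, -0.5609], [-0.5609, 2.1717]]
  r_p     = [-0.5609, -0.0882]
Written out:
  2.1717 phi_1 - 0.5609 phi_2 = -0.5609
  -0.5609 phi_1 + 2.1717 phi_2 = -0.0882
Solve by Cramer's rule:
  det = gamma(0)^2 - gamma(1)^2 = (2.1717)^2 - (-0.5609)^2 = 4.71628089 - 0.31460881 = 4.40167208
  phi_hat_1 = [gamma(1) gamma(0) - gamma(1) gamma(2)] / det = [(-0.5609)(2.1717) - (-0.5609)(-0.0882)] / 4.40167208 = -1.26757791 / 4.40167208 = -0.288
  phi_hat_2 = [gamma(0) gamma(2) - gamma(1)^2] / det = [(2.1717)(-0.0882) - (-0.5609)^2] / 4.40167208 = -0.50615275 / 4.40167208 = -0.115
So phi_hat = [-0.2880, -0.1150].
Therefore phi_hat_1 = -0.2880.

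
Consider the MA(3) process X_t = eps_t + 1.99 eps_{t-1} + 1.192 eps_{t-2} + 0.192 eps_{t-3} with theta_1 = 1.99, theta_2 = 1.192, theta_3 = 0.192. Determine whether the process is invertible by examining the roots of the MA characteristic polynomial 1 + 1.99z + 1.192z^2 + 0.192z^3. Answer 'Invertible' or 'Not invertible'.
\text{Invertible}

The MA(q) characteristic polynomial is P(z) = 1 + 1.99z + 1.192z^2 + 0.192z^3.
Invertibility requires all roots to lie outside the unit circle, i.e. |z| > 1 for every root.
Degree 3: look for a simple real root z0 first, then factor out (1 - z/z0) and solve the remaining quadratic.
Testing z0 = -1.25: P(-1.25) = 1 + (1.99)(-1.25) + (1.192)(-1.25)^2 + (0.192)(-1.25)^3
  = 1 + (-2.4875) + (1.8625) + (-0.375) = 0.  So z_0 = -1.25 is a root, |z_0| = 1.25.
Divide out the factor (1 + 0.8 z) = (1 - z/z0) (since 1/z0 = -0.8):
  P(z) = (1 + 0.8 z)(1 + (1.19) z + (0.24) z^2)
  [check: z-coef 1.19 - (-0.8) = 1.99; z^2-coef 0.24 - (-0.8)(1.19) = 1.192; z^3-coef -(-0.8)(0.24) = 0.192.]
Remaining roots from the quadratic factor 1 + (1.19) z + (0.24) z^2:
  Set 1 + (1.19) z + (0.24) z^2 = 0, i.e. a z^2 + b z + c = 0 with a = 0.24, b = 1.19, c = 1.
  Discriminant D = b^2 - 4ac = (1.19)^2 - 4*(0.24)*1 = 1.4161 - (0.96) = 0.4561.
  D >= 0, so the roots are real: z = (-b +/- sqrt(D)) / (2a) = (-1.19 +/- 0.675352) / (0.48).
    z_1 = (-1.19 + 0.675352) / (0.48) = -1.0722,   |z_1| = 1.0722.
    z_2 = (-1.19 - 0.675352) / (0.48) = -3.8861,   |z_2| = 3.8861.
Moduli of all roots: 1.2500, 1.0722, 3.8861.
All moduli strictly greater than 1? Yes.
Verdict: Invertible.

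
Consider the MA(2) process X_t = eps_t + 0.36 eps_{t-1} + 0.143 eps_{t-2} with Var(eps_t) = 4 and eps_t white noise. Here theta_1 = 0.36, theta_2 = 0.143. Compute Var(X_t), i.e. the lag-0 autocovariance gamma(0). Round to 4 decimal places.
\gamma(0) = 4.6002

For an MA(q) process X_t = eps_t + sum_i theta_i eps_{t-i} with
Var(eps_t) = sigma^2, the variance is
  gamma(0) = sigma^2 * (1 + sum_i theta_i^2).
  sum_i theta_i^2 = (0.36)^2 + (0.143)^2 = 0.1296 + 0.020449 = 0.150049.
  gamma(0) = 4 * (1 + 0.150049) = 4 * 1.150049 = 4.600196, which rounds to 4.6002.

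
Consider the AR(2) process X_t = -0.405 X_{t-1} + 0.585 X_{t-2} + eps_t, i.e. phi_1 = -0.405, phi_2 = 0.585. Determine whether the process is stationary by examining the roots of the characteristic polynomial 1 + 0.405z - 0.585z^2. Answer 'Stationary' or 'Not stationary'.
\text{Stationary}

The AR(p) characteristic polynomial is P(z) = 1 + 0.405z - 0.585z^2.
Stationarity requires all roots to lie outside the unit circle, i.e. |z| > 1 for every root.
Set 1 + (0.405) z + (-0.585) z^2 = 0, i.e. a z^2 + b z + c = 0 with a = -0.585, b = 0.405, c = 1.
Discriminant D = b^2 - 4ac = (0.405)^2 - 4*(-0.585)*1 = 0.164025 - (-2.34) = 2.504025.
D >= 0, so the roots are real: z = (-b +/- sqrt(D)) / (2a) = (-0.405 +/- 1.582411) / (-1.17).
  z_1 = (-0.405 + 1.582411) / (-1.17) = -1.0063,   |z_1| = 1.0063.
  z_2 = (-0.405 - 1.582411) / (-1.17) = 1.6986,   |z_2| = 1.6986.
Moduli of all roots: 1.0063, 1.6986.
All moduli strictly greater than 1? Yes.
Verdict: Stationary.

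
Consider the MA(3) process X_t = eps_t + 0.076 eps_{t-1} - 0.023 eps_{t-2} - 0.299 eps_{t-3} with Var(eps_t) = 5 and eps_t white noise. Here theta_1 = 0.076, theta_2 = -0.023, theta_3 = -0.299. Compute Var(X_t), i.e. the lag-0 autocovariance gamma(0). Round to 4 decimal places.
\gamma(0) = 5.4785

For an MA(q) process X_t = eps_t + sum_i theta_i eps_{t-i} with
Var(eps_t) = sigma^2, the variance is
  gamma(0) = sigma^2 * (1 + sum_i theta_i^2).
  sum_i theta_i^2 = (0.076)^2 + (-0.023)^2 + (-0.299)^2 = 0.005776 + 0.000529 + 0.089401 = 0.095706.
  gamma(0) = 5 * (1 + 0.095706) = 5 * 1.095706 = 5.47853, which rounds to 5.4785.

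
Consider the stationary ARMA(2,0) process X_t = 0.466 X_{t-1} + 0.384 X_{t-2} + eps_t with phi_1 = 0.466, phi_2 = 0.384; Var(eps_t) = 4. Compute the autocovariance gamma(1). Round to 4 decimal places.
\gamma(1) = 8.2983

Multiply the model equation by X_{t-k} and take expectations. With theta_0 = psi_0 = 1 and psi_j the MA(infinity) weights, this gives
  gamma(k) - sum_i phi_i gamma(k-i) = c_k,
  c_k = sigma^2 * sum_{j=k..q} theta_j psi_{j-k}   (c_k = 0 for k > q),
using gamma(-m) = gamma(m).
Pure AR (q = 0): c_0 = sigma^2 = 4, c_k = 0 for k >= 1.
Equations for k = 0, 1, 2 (AR order 2, c_2 = 0):
  (E0) gamma(0) = phi_1 gamma(1) + phi_2 gamma(2) + c_0
  (E1) gamma(1) = phi_1 gamma(0) + phi_2 gamma(1) + c_1
  (E2) gamma(2) = phi_1 gamma(1) + phi_2 gamma(0)
From (E1): gamma(1) = A gamma(0) + B with
  A = phi_1 / (1 - phi_2) = 0.466 / 0.616 = 0.756494,   B = c_1 / (1 - phi_2) = 0 / 0.616 = 0.
Insert (E2) into (E0): gamma(0) (1 - phi_2^2) = phi_1 (1 + phi_2) gamma(1) + c_0.
  phi_1 (1 + phi_2) = (0.466)(1.384) = 0.644944,   1 - phi_2^2 = 0.852544.
Replace gamma(1) by A gamma(0) + B and collect gamma(0):
  gamma(0) [0.852544 - (0.644944)(0.756494)] = c_0 = 4
  gamma(0) * 0.364648 = 4
  gamma(0) = 4 / 0.364648 = 10.969481.
  gamma(1) = A gamma(0) = (0.756494)(10.969481) = 8.298341.
Therefore gamma(1) = 8.2983 (to 4 decimal places).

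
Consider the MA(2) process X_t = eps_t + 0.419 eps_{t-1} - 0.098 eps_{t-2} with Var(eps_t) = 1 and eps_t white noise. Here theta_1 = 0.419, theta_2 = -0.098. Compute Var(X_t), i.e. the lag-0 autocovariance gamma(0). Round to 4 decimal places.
\gamma(0) = 1.1852

For an MA(q) process X_t = eps_t + sum_i theta_i eps_{t-i} with
Var(eps_t) = sigma^2, the variance is
  gamma(0) = sigma^2 * (1 + sum_i theta_i^2).
  sum_i theta_i^2 = (0.419)^2 + (-0.098)^2 = 0.175561 + 0.009604 = 0.185165.
  gamma(0) = 1 * (1 + 0.185165) = 1 * 1.185165 = 1.185165, which rounds to 1.1852.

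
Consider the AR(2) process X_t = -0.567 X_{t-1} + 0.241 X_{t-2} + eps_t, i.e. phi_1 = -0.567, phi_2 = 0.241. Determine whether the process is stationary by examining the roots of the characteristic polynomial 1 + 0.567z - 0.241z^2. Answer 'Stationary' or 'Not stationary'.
\text{Stationary}

The AR(p) characteristic polynomial is P(z) = 1 + 0.567z - 0.241z^2.
Stationarity requires all roots to lie outside the unit circle, i.e. |z| > 1 for every root.
Set 1 + (0.567) z + (-0.241) z^2 = 0, i.e. a z^2 + b z + c = 0 with a = -0.241, b = 0.567, c = 1.
Discriminant D = b^2 - 4ac = (0.567)^2 - 4*(-0.241)*1 = 0.321489 - (-0.964) = 1.285489.
D >= 0, so the roots are real: z = (-b +/- sqrt(D)) / (2a) = (-0.567 +/- 1.133794) / (-0.482).
  z_1 = (-0.567 + 1.133794) / (-0.482) = -1.1759,   |z_1| = 1.1759.
  z_2 = (-0.567 - 1.133794) / (-0.482) = 3.5286,   |z_2| = 3.5286.
Moduli of all roots: 1.1759, 3.5286.
All moduli strictly greater than 1? Yes.
Verdict: Stationary.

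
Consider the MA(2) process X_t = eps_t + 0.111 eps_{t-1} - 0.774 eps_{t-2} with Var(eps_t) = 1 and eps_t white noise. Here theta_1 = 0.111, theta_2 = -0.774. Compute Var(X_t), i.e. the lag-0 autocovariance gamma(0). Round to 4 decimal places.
\gamma(0) = 1.6114

For an MA(q) process X_t = eps_t + sum_i theta_i eps_{t-i} with
Var(eps_t) = sigma^2, the variance is
  gamma(0) = sigma^2 * (1 + sum_i theta_i^2).
  sum_i theta_i^2 = (0.111)^2 + (-0.774)^2 = 0.012321 + 0.599076 = 0.611397.
  gamma(0) = 1 * (1 + 0.611397) = 1 * 1.611397 = 1.611397, which rounds to 1.6114.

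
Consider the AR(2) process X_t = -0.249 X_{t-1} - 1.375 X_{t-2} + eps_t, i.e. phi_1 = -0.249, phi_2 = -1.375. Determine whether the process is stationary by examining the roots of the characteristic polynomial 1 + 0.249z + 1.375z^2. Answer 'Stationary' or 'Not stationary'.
\text{Not stationary}

The AR(p) characteristic polynomial is P(z) = 1 + 0.249z + 1.375z^2.
Stationarity requires all roots to lie outside the unit circle, i.e. |z| > 1 for every root.
Set 1 + (0.249) z + (1.375) z^2 = 0, i.e. a z^2 + b z + c = 0 with a = 1.375, b = 0.249, c = 1.
Discriminant D = b^2 - 4ac = (0.249)^2 - 4*(1.375)*1 = 0.062001 - (5.5) = -5.437999.
D < 0, so the roots are the complex-conjugate pair z = (-b +/- i sqrt(-D)) / (2a) = -0.0905 +/- 0.848i.
For a conjugate pair |z|^2 = z * conj(z) = (product of roots) = c/a = 1/(1.375) = 0.727273, so |z| = sqrt(0.727273) = 0.8528 for both roots.
Moduli of all roots: 0.8528, 0.8528.
All moduli strictly greater than 1? No.
Verdict: Not stationary.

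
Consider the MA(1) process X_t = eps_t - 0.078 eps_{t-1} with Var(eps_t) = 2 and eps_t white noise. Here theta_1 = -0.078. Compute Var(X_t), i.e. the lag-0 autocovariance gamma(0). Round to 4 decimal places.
\gamma(0) = 2.0122

For an MA(q) process X_t = eps_t + sum_i theta_i eps_{t-i} with
Var(eps_t) = sigma^2, the variance is
  gamma(0) = sigma^2 * (1 + sum_i theta_i^2).
  sum_i theta_i^2 = (-0.078)^2 = 0.006084.
  gamma(0) = 2 * (1 + 0.006084) = 2 * 1.006084 = 2.012168, which rounds to 2.0122.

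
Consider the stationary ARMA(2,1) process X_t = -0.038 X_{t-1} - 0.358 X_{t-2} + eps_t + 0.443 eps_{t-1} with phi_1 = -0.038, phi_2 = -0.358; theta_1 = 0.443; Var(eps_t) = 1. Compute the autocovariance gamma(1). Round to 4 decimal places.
\gamma(1) = 0.2886

Multiply the model equation by X_{t-k} and take expectations. With theta_0 = psi_0 = 1 and psi_j the MA(infinity) weights, this gives
  gamma(k) - sum_i phi_i gamma(k-i) = c_k,
  c_k = sigma^2 * sum_{j=k..q} theta_j psi_{j-k}   (c_k = 0 for k > q),
using gamma(-m) = gamma(m).
psi-weights needed (psi_j = theta_j + sum_i phi_i psi_{j-i}):
  psi_1 = theta_1 + phi_1 = 0.443 + (-0.038) = 0.405
Right-hand sides:
  c_0 = sigma^2 (1 + theta_1 psi_1) = 1 * (1 + (0.443)(0.405)) = 1 * 1.179415 = 1.179415
  c_1 = sigma^2 theta_1 = 1 * (0.443) = 0.443
  c_2 = 0
Equations for k = 0, 1, 2 (AR order 2, c_2 = 0):
  (E0) gamma(0) = phi_1 gamma(1) + phi_2 gamma(2) + c_0
  (E1) gamma(1) = phi_1 gamma(0) + phi_2 gamma(1) + c_1
  (E2) gamma(2) = phi_1 gamma(1) + phi_2 gamma(0)
From (E1): gamma(1) = A gamma(0) + B with
  A = phi_1 / (1 - phi_2) = -0.038 / 1.358 = -0.027982,   B = c_1 / (1 - phi_2) = 0.443 / 1.358 = 0.326215.
Insert (E2) into (E0): gamma(0) (1 - phi_2^2) = phi_1 (1 + phi_2) gamma(1) + c_0.
  phi_1 (1 + phi_2) = (-0.038)(0.642) = -0.024396,   1 - phi_2^2 = 0.871836.
Replace gamma(1) by A gamma(0) + B and collect gamma(0):
  gamma(0) [0.871836 - (-0.024396)(-0.027982)] = (-0.024396)(0.326215) + 1.179415
  gamma(0) * 0.871153 = 1.171457
  gamma(0) = 1.171457 / 0.871153 = 1.344719.
  gamma(1) = A gamma(0) + B = (-0.027982)(1.344719) + (0.326215) = 0.288587.
Therefore gamma(1) = 0.2886 (to 4 decimal places).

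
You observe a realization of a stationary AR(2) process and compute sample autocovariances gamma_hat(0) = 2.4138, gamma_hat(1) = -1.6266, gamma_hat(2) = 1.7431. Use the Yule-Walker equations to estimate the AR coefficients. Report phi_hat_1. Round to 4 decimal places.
\hat\phi_{1} = -0.3430

The Yule-Walker equations for an AR(p) process read, in matrix form,
  Gamma_p phi = r_p,   with   (Gamma_p)_{ij} = gamma(|i - j|),
                       (r_p)_i = gamma(i),   i,j = 1..p.
Substitute the sample gammas (Toeplitz matrix and right-hand side of size 2):
  Gamma_p = [[2.4138, -1.6266], [-1.6266, 2.4138]]
  r_p     = [-1.6266, 1.7431]
Written out:
  2.4138 phi_1 - 1.6266 phi_2 = -1.6266
  -1.6266 phi_1 + 2.4138 phi_2 = 1.7431
Solve by Cramer's rule:
  det = gamma(0)^2 - gamma(1)^2 = (2.4138)^2 - (-1.6266)^2 = 5.82643044 - 2.64582756 = 3.18060288
  phi_hat_1 = [gamma(1) gamma(0) - gamma(1) gamma(2)] / det = [(-1.6266)(2.4138) - (-1.6266)(1.7431)] / 3.18060288 = -1.09096062 / 3.18060288 = -0.343
  phi_hat_2 = [gamma(0) gamma(2) - gamma(1)^2] / det = [(2.4138)(1.7431) - (-1.6266)^2] / 3.18060288 = 1.56166722 / 3.18060288 = 0.491
So phi_hat = [-0.3430, 0.4910].
Therefore phi_hat_1 = -0.3430.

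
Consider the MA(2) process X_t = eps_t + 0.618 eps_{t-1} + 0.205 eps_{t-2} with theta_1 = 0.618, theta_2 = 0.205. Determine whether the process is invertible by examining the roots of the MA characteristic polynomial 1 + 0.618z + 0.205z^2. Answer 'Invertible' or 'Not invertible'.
\text{Invertible}

The MA(q) characteristic polynomial is P(z) = 1 + 0.618z + 0.205z^2.
Invertibility requires all roots to lie outside the unit circle, i.e. |z| > 1 for every root.
Set 1 + (0.618) z + (0.205) z^2 = 0, i.e. a z^2 + b z + c = 0 with a = 0.205, b = 0.618, c = 1.
Discriminant D = b^2 - 4ac = (0.618)^2 - 4*(0.205)*1 = 0.381924 - (0.82) = -0.438076.
D < 0, so the roots are the complex-conjugate pair z = (-b +/- i sqrt(-D)) / (2a) = -1.5073 +/- 1.6143i.
For a conjugate pair |z|^2 = z * conj(z) = (product of roots) = c/a = 1/(0.205) = 4.878049, so |z| = sqrt(4.878049) = 2.2086 for both roots.
Moduli of all roots: 2.2086, 2.2086.
All moduli strictly greater than 1? Yes.
Verdict: Invertible.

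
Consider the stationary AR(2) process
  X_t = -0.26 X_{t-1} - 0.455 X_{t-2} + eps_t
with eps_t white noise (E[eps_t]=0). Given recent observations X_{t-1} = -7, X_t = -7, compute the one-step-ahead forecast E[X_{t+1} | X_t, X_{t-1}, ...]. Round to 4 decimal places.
E[X_{t+1} \mid \mathcal F_t] = 5.0050

For an AR(p) model X_t = c + sum_i phi_i X_{t-i} + eps_t, the
one-step-ahead conditional mean is
  E[X_{t+1} | X_t, ...] = c + sum_i phi_i X_{t+1-i}.
Substitute known values:
  E[X_{t+1} | ...] = (-0.26) * (-7) + (-0.455) * (-7)
                   = 5.0050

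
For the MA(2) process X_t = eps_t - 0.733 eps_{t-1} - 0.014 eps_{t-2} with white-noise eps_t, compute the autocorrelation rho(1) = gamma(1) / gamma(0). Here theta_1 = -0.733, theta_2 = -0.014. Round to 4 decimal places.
\rho(1) = -0.4701

For an MA(q) process with theta_0 = 1, the autocovariance is
  gamma(k) = sigma^2 * sum_{i=0..q-k} theta_i * theta_{i+k},
and rho(k) = gamma(k) / gamma(0). Sigma^2 cancels.
  numerator   = (1)*(-0.733) + (-0.733)*(-0.014) = -0.722738.
  denominator = (1)^2 + (-0.733)^2 + (-0.014)^2 = 1.537485.
  rho(1) = -0.722738 / 1.537485 = -0.4701.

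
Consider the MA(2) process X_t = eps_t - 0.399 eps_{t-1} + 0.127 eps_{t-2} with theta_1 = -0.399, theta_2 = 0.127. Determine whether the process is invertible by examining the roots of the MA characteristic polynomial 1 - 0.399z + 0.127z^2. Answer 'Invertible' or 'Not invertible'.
\text{Invertible}

The MA(q) characteristic polynomial is P(z) = 1 - 0.399z + 0.127z^2.
Invertibility requires all roots to lie outside the unit circle, i.e. |z| > 1 for every root.
Set 1 + (-0.399) z + (0.127) z^2 = 0, i.e. a z^2 + b z + c = 0 with a = 0.127, b = -0.399, c = 1.
Discriminant D = b^2 - 4ac = (-0.399)^2 - 4*(0.127)*1 = 0.159201 - (0.508) = -0.348799.
D < 0, so the roots are the complex-conjugate pair z = (-b +/- i sqrt(-D)) / (2a) = 1.5709 +/- 2.3252i.
For a conjugate pair |z|^2 = z * conj(z) = (product of roots) = c/a = 1/(0.127) = 7.874016, so |z| = sqrt(7.874016) = 2.8061 for both roots.
Moduli of all roots: 2.8061, 2.8061.
All moduli strictly greater than 1? Yes.
Verdict: Invertible.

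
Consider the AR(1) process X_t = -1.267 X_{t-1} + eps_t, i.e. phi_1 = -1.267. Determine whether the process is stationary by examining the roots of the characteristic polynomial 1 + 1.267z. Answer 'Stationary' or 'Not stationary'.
\text{Not stationary}

The AR(p) characteristic polynomial is P(z) = 1 + 1.267z.
Stationarity requires all roots to lie outside the unit circle, i.e. |z| > 1 for every root.
This is linear in z: 1 + (1.267) z = 0  =>  z = -1/(1.267) = -0.789266,  |z| = 0.789266.
Moduli of all roots: 0.7893.
All moduli strictly greater than 1? No.
Verdict: Not stationary.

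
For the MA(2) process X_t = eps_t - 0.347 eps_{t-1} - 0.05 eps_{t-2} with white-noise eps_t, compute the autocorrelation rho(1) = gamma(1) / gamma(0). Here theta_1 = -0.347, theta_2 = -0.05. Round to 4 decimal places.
\rho(1) = -0.2936

For an MA(q) process with theta_0 = 1, the autocovariance is
  gamma(k) = sigma^2 * sum_{i=0..q-k} theta_i * theta_{i+k},
and rho(k) = gamma(k) / gamma(0). Sigma^2 cancels.
  numerator   = (1)*(-0.347) + (-0.347)*(-0.05) = -0.32965.
  denominator = (1)^2 + (-0.347)^2 + (-0.05)^2 = 1.122909.
  rho(1) = -0.32965 / 1.122909 = -0.2936.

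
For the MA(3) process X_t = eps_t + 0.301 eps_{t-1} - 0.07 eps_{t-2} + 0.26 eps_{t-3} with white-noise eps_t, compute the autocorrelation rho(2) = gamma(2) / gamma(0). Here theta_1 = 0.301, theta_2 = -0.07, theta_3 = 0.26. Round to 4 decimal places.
\rho(2) = 0.0071

For an MA(q) process with theta_0 = 1, the autocovariance is
  gamma(k) = sigma^2 * sum_{i=0..q-k} theta_i * theta_{i+k},
and rho(k) = gamma(k) / gamma(0). Sigma^2 cancels.
  numerator   = (1)*(-0.07) + (0.301)*(0.26) = 0.00826.
  denominator = (1)^2 + (0.301)^2 + (-0.07)^2 + (0.26)^2 = 1.163101.
  rho(2) = 0.00826 / 1.163101 = 0.0071.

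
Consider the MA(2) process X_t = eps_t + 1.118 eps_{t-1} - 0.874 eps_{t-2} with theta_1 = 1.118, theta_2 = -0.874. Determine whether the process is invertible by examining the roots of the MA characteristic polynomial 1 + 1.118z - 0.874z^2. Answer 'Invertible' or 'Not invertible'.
\text{Not invertible}

The MA(q) characteristic polynomial is P(z) = 1 + 1.118z - 0.874z^2.
Invertibility requires all roots to lie outside the unit circle, i.e. |z| > 1 for every root.
Set 1 + (1.118) z + (-0.874) z^2 = 0, i.e. a z^2 + b z + c = 0 with a = -0.874, b = 1.118, c = 1.
Discriminant D = b^2 - 4ac = (1.118)^2 - 4*(-0.874)*1 = 1.249924 - (-3.496) = 4.745924.
D >= 0, so the roots are real: z = (-b +/- sqrt(D)) / (2a) = (-1.118 +/- 2.178514) / (-1.748).
  z_1 = (-1.118 + 2.178514) / (-1.748) = -0.6067,   |z_1| = 0.6067.
  z_2 = (-1.118 - 2.178514) / (-1.748) = 1.8859,   |z_2| = 1.8859.
Moduli of all roots: 0.6067, 1.8859.
All moduli strictly greater than 1? No.
Verdict: Not invertible.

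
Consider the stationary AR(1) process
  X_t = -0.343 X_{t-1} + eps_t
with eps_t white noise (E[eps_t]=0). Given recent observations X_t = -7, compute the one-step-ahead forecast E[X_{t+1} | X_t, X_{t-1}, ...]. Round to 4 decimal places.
E[X_{t+1} \mid \mathcal F_t] = 2.4010

For an AR(p) model X_t = c + sum_i phi_i X_{t-i} + eps_t, the
one-step-ahead conditional mean is
  E[X_{t+1} | X_t, ...] = c + sum_i phi_i X_{t+1-i}.
Substitute known values:
  E[X_{t+1} | ...] = (-0.343) * (-7)
                   = 2.4010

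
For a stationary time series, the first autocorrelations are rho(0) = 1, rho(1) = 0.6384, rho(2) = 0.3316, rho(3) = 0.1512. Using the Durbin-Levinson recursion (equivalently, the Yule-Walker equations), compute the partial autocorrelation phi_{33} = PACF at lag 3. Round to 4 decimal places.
\phi_{33} = -0.0099

The PACF at lag k is phi_{kk}, the last component of the solution
to the Yule-Walker system G_k phi = r_k where
  (G_k)_{ij} = rho(|i - j|), (r_k)_i = rho(i), i,j = 1..k.
Equivalently, Durbin-Levinson gives phi_{kk} iteratively:
  phi_{11} = rho(1)
  phi_{kk} = [rho(k) - sum_{j=1..k-1} phi_{k-1,j} rho(k-j)]
            / [1 - sum_{j=1..k-1} phi_{k-1,j} rho(j)],
  phi_{k,j} = phi_{k-1,j} - phi_{kk} phi_{k-1,k-j},  j = 1..k-1.
Step k = 1:
  phi_11 = rho(1) = 0.6384.
Step k = 2:
  phi_22 = [rho(2) - phi_11 rho(1)] / [1 - phi_11 rho(1)] = [0.3316 - (0.6384)(0.6384)] / [1 - (0.6384)(0.6384)]
         = -0.07595456 / 0.59244544 = -0.128205.
  Update: phi_21 = phi_11 - phi_22 phi_11 = 0.6384 - (-0.128205)(0.6384) = 0.720246.
Step k = 3:
  phi_33 = [rho(3) - phi_21 rho(2) - phi_22 rho(1)] / [1 - phi_21 rho(1) - phi_22 rho(2)]
    numerator   = 0.1512 - (0.720246)(0.3316) - (-0.128205)(0.6384) = -0.00578746
    denominator = 1 - (0.720246)(0.6384) - (-0.128205)(0.3316) = 0.58270767
  phi_33 = -0.00578746 / 0.58270767 = -0.0099.
Therefore phi_{33} = -0.0099.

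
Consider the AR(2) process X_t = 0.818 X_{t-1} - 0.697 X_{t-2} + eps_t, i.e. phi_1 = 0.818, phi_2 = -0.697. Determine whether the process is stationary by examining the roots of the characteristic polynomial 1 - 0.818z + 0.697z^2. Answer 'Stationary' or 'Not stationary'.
\text{Stationary}

The AR(p) characteristic polynomial is P(z) = 1 - 0.818z + 0.697z^2.
Stationarity requires all roots to lie outside the unit circle, i.e. |z| > 1 for every root.
Set 1 + (-0.818) z + (0.697) z^2 = 0, i.e. a z^2 + b z + c = 0 with a = 0.697, b = -0.818, c = 1.
Discriminant D = b^2 - 4ac = (-0.818)^2 - 4*(0.697)*1 = 0.669124 - (2.788) = -2.118876.
D < 0, so the roots are the complex-conjugate pair z = (-b +/- i sqrt(-D)) / (2a) = 0.5868 +/- 1.0442i.
For a conjugate pair |z|^2 = z * conj(z) = (product of roots) = c/a = 1/(0.697) = 1.43472, so |z| = sqrt(1.43472) = 1.1978 for both roots.
Moduli of all roots: 1.1978, 1.1978.
All moduli strictly greater than 1? Yes.
Verdict: Stationary.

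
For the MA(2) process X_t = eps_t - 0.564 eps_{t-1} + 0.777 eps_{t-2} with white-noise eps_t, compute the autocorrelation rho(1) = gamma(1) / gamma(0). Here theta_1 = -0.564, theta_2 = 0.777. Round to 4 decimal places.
\rho(1) = -0.5215

For an MA(q) process with theta_0 = 1, the autocovariance is
  gamma(k) = sigma^2 * sum_{i=0..q-k} theta_i * theta_{i+k},
and rho(k) = gamma(k) / gamma(0). Sigma^2 cancels.
  numerator   = (1)*(-0.564) + (-0.564)*(0.777) = -1.002228.
  denominator = (1)^2 + (-0.564)^2 + (0.777)^2 = 1.921825.
  rho(1) = -1.002228 / 1.921825 = -0.5215.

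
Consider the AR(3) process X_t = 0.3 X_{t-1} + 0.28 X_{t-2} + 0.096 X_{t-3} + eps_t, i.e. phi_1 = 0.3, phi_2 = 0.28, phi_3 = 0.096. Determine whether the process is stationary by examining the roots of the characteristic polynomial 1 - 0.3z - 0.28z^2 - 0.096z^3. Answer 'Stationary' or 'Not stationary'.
\text{Stationary}

The AR(p) characteristic polynomial is P(z) = 1 - 0.3z - 0.28z^2 - 0.096z^3.
Stationarity requires all roots to lie outside the unit circle, i.e. |z| > 1 for every root.
Degree 3: look for a simple real root z0 first, then factor out (1 - z/z0) and solve the remaining quadratic.
Testing z0 = 1.25: P(1.25) = 1 + (-0.3)(1.25) + (-0.28)(1.25)^2 + (-0.096)(1.25)^3
  = 1 + (-0.375) + (-0.4375) + (-0.1875) = 0.  So z_0 = 1.25 is a root, |z_0| = 1.25.
Divide out the factor (1 - 0.8 z) = (1 - z/z0) (since 1/z0 = 0.8):
  P(z) = (1 - 0.8 z)(1 + (0.5) z + (0.12) z^2)
  [check: z-coef 0.5 - (0.8) = -0.3; z^2-coef 0.12 - (0.8)(0.5) = -0.28; z^3-coef -(0.8)(0.12) = -0.096.]
Remaining roots from the quadratic factor 1 + (0.5) z + (0.12) z^2:
  Set 1 + (0.5) z + (0.12) z^2 = 0, i.e. a z^2 + b z + c = 0 with a = 0.12, b = 0.5, c = 1.
  Discriminant D = b^2 - 4ac = (0.5)^2 - 4*(0.12)*1 = 0.25 - (0.48) = -0.23.
  D < 0, so the roots are the complex-conjugate pair z = (-b +/- i sqrt(-D)) / (2a) = -2.0833 +/- 1.9983i.
  For a conjugate pair |z|^2 = z * conj(z) = (product of roots) = c/a = 1/(0.12) = 8.333333, so |z| = sqrt(8.333333) = 2.8868 for both roots.
Moduli of all roots: 1.2500, 2.8868, 2.8868.
All moduli strictly greater than 1? Yes.
Verdict: Stationary.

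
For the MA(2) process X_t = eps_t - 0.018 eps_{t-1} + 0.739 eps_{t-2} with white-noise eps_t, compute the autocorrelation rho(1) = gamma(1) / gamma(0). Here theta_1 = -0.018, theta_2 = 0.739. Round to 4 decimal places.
\rho(1) = -0.0202

For an MA(q) process with theta_0 = 1, the autocovariance is
  gamma(k) = sigma^2 * sum_{i=0..q-k} theta_i * theta_{i+k},
and rho(k) = gamma(k) / gamma(0). Sigma^2 cancels.
  numerator   = (1)*(-0.018) + (-0.018)*(0.739) = -0.031302.
  denominator = (1)^2 + (-0.018)^2 + (0.739)^2 = 1.546445.
  rho(1) = -0.031302 / 1.546445 = -0.0202.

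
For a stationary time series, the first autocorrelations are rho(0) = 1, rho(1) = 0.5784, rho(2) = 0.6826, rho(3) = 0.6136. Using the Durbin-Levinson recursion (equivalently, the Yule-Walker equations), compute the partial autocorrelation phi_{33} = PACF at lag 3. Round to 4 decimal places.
\phi_{33} = 0.2540

The PACF at lag k is phi_{kk}, the last component of the solution
to the Yule-Walker system G_k phi = r_k where
  (G_k)_{ij} = rho(|i - j|), (r_k)_i = rho(i), i,j = 1..k.
Equivalently, Durbin-Levinson gives phi_{kk} iteratively:
  phi_{11} = rho(1)
  phi_{kk} = [rho(k) - sum_{j=1..k-1} phi_{k-1,j} rho(k-j)]
            / [1 - sum_{j=1..k-1} phi_{k-1,j} rho(j)],
  phi_{k,j} = phi_{k-1,j} - phi_{kk} phi_{k-1,k-j},  j = 1..k-1.
Step k = 1:
  phi_11 = rho(1) = 0.5784.
Step k = 2:
  phi_22 = [rho(2) - phi_11 rho(1)] / [1 - phi_11 rho(1)] = [0.6826 - (0.5784)(0.5784)] / [1 - (0.5784)(0.5784)]
         = 0.34805344 / 0.66545344 = 0.523032.
  Update: phi_21 = phi_11 - phi_22 phi_11 = 0.5784 - (0.523032)(0.5784) = 0.275878.
Step k = 3:
  phi_33 = [rho(3) - phi_21 rho(2) - phi_22 rho(1)] / [1 - phi_21 rho(1) - phi_22 rho(2)]
    numerator   = 0.6136 - (0.275878)(0.6826) - (0.523032)(0.5784) = 0.12276377
    denominator = 1 - (0.275878)(0.5784) - (0.523032)(0.6826) = 0.48341036
  phi_33 = 0.12276377 / 0.48341036 = 0.254.
Therefore phi_{33} = 0.2540.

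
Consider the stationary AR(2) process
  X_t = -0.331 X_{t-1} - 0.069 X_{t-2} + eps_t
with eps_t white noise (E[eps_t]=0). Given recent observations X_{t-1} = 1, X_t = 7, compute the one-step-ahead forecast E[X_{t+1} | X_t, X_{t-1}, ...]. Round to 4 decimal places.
E[X_{t+1} \mid \mathcal F_t] = -2.3860

For an AR(p) model X_t = c + sum_i phi_i X_{t-i} + eps_t, the
one-step-ahead conditional mean is
  E[X_{t+1} | X_t, ...] = c + sum_i phi_i X_{t+1-i}.
Substitute known values:
  E[X_{t+1} | ...] = (-0.331) * (7) + (-0.069) * (1)
                   = -2.3860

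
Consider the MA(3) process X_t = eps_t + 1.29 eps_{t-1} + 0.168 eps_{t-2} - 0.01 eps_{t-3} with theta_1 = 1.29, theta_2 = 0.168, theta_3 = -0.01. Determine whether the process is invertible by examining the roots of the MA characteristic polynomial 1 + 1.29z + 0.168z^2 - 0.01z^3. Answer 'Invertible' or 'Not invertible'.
\text{Not invertible}

The MA(q) characteristic polynomial is P(z) = 1 + 1.29z + 0.168z^2 - 0.01z^3.
Invertibility requires all roots to lie outside the unit circle, i.e. |z| > 1 for every root.
Degree 3: look for a simple real root z0 first, then factor out (1 - z/z0) and solve the remaining quadratic.
Testing z0 = -5: P(-5) = 1 + (1.29)(-5) + (0.168)(-5)^2 + (-0.01)(-5)^3
  = 1 + (-6.45) + (4.2) + (1.25) = 0.  So z_0 = -5 is a root, |z_0| = 5.
Divide out the factor (1 + 0.2 z) = (1 - z/z0) (since 1/z0 = -0.2):
  P(z) = (1 + 0.2 z)(1 + (1.09) z + (-0.05) z^2)
  [check: z-coef 1.09 - (-0.2) = 1.29; z^2-coef -0.05 - (-0.2)(1.09) = 0.168; z^3-coef -(-0.2)(-0.05) = -0.01.]
Remaining roots from the quadratic factor 1 + (1.09) z + (-0.05) z^2:
  Set 1 + (1.09) z + (-0.05) z^2 = 0, i.e. a z^2 + b z + c = 0 with a = -0.05, b = 1.09, c = 1.
  Discriminant D = b^2 - 4ac = (1.09)^2 - 4*(-0.05)*1 = 1.1881 - (-0.2) = 1.3881.
  D >= 0, so the roots are real: z = (-b +/- sqrt(D)) / (2a) = (-1.09 +/- 1.178177) / (-0.1).
    z_1 = (-1.09 + 1.178177) / (-0.1) = -0.8818,   |z_1| = 0.8818.
    z_2 = (-1.09 - 1.178177) / (-0.1) = 22.6818,   |z_2| = 22.6818.
Moduli of all roots: 5.0000, 0.8818, 22.6818.
All moduli strictly greater than 1? No.
Verdict: Not invertible.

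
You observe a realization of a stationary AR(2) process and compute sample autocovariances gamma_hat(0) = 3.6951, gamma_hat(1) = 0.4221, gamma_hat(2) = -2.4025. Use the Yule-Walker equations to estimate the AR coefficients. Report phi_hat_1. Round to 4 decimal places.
\hat\phi_{1} = 0.1910

The Yule-Walker equations for an AR(p) process read, in matrix form,
  Gamma_p phi = r_p,   with   (Gamma_p)_{ij} = gamma(|i - j|),
                       (r_p)_i = gamma(i),   i,j = 1..p.
Substitute the sample gammas (Toeplitz matrix and right-hand side of size 2):
  Gamma_p = [[3.6951, 0.4221], [0.4221, 3.6951]]
  r_p     = [0.4221, -2.4025]
Written out:
  3.6951 phi_1 + 0.4221 phi_2 = 0.4221
  0.4221 phi_1 + 3.6951 phi_2 = -2.4025
Solve by Cramer's rule:
  det = gamma(0)^2 - gamma(1)^2 = (3.6951)^2 - (0.4221)^2 = 13.65376401 - 0.17816841 = 13.4755956
  phi_hat_1 = [gamma(1) gamma(0) - gamma(1) gamma(2)] / det = [(0.4221)(3.6951) - (0.4221)(-2.4025)] / 13.4755956 = 2.57379696 / 13.4755956 = 0.191
  phi_hat_2 = [gamma(0) gamma(2) - gamma(1)^2] / det = [(3.6951)(-2.4025) - (0.4221)^2] / 13.4755956 = -9.05564616 / 13.4755956 = -0.672
So phi_hat = [0.1910, -0.6720].
Therefore phi_hat_1 = 0.1910.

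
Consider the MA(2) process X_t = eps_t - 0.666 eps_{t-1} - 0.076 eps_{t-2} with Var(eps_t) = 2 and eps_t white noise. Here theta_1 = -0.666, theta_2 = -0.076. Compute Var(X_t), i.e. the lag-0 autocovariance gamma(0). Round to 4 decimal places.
\gamma(0) = 2.8987

For an MA(q) process X_t = eps_t + sum_i theta_i eps_{t-i} with
Var(eps_t) = sigma^2, the variance is
  gamma(0) = sigma^2 * (1 + sum_i theta_i^2).
  sum_i theta_i^2 = (-0.666)^2 + (-0.076)^2 = 0.443556 + 0.005776 = 0.449332.
  gamma(0) = 2 * (1 + 0.449332) = 2 * 1.449332 = 2.898664, which rounds to 2.8987.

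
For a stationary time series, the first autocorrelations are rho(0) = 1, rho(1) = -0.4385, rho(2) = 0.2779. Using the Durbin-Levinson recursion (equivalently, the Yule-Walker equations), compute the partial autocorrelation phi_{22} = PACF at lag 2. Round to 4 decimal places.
\phi_{22} = 0.1060

The PACF at lag k is phi_{kk}, the last component of the solution
to the Yule-Walker system G_k phi = r_k where
  (G_k)_{ij} = rho(|i - j|), (r_k)_i = rho(i), i,j = 1..k.
Equivalently, Durbin-Levinson gives phi_{kk} iteratively:
  phi_{11} = rho(1)
  phi_{kk} = [rho(k) - sum_{j=1..k-1} phi_{k-1,j} rho(k-j)]
            / [1 - sum_{j=1..k-1} phi_{k-1,j} rho(j)],
  phi_{k,j} = phi_{k-1,j} - phi_{kk} phi_{k-1,k-j},  j = 1..k-1.
Step k = 1:
  phi_11 = rho(1) = -0.4385.
Step k = 2:
  phi_22 = [rho(2) - phi_11 rho(1)] / [1 - phi_11 rho(1)] = [0.2779 - (-0.4385)(-0.4385)] / [1 - (-0.4385)(-0.4385)]
         = 0.08561775 / 0.80771775 = 0.106.
Therefore phi_{22} = 0.1060.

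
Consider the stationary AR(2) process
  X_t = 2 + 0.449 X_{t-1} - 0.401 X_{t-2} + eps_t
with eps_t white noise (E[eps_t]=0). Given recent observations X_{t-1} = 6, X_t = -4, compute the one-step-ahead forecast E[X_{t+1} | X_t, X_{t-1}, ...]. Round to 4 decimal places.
E[X_{t+1} \mid \mathcal F_t] = -2.2020

For an AR(p) model X_t = c + sum_i phi_i X_{t-i} + eps_t, the
one-step-ahead conditional mean is
  E[X_{t+1} | X_t, ...] = c + sum_i phi_i X_{t+1-i}.
Substitute known values:
  E[X_{t+1} | ...] = 2 + (0.449) * (-4) + (-0.401) * (6)
                   = -2.2020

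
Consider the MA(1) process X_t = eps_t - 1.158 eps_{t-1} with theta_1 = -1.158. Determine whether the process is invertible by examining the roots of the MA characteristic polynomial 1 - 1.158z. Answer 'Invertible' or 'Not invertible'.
\text{Not invertible}

The MA(q) characteristic polynomial is P(z) = 1 - 1.158z.
Invertibility requires all roots to lie outside the unit circle, i.e. |z| > 1 for every root.
This is linear in z: 1 + (-1.158) z = 0  =>  z = -1/(-1.158) = 0.863558,  |z| = 0.863558.
Moduli of all roots: 0.8636.
All moduli strictly greater than 1? No.
Verdict: Not invertible.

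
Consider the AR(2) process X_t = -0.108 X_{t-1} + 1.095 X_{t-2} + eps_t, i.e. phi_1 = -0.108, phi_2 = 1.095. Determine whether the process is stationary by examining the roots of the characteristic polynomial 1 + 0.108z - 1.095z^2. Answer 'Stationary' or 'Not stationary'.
\text{Not stationary}

The AR(p) characteristic polynomial is P(z) = 1 + 0.108z - 1.095z^2.
Stationarity requires all roots to lie outside the unit circle, i.e. |z| > 1 for every root.
Set 1 + (0.108) z + (-1.095) z^2 = 0, i.e. a z^2 + b z + c = 0 with a = -1.095, b = 0.108, c = 1.
Discriminant D = b^2 - 4ac = (0.108)^2 - 4*(-1.095)*1 = 0.011664 - (-4.38) = 4.391664.
D >= 0, so the roots are real: z = (-b +/- sqrt(D)) / (2a) = (-0.108 +/- 2.09563) / (-2.19).
  z_1 = (-0.108 + 2.09563) / (-2.19) = -0.9076,   |z_1| = 0.9076.
  z_2 = (-0.108 - 2.09563) / (-2.19) = 1.0062,   |z_2| = 1.0062.
Moduli of all roots: 0.9076, 1.0062.
All moduli strictly greater than 1? No.
Verdict: Not stationary.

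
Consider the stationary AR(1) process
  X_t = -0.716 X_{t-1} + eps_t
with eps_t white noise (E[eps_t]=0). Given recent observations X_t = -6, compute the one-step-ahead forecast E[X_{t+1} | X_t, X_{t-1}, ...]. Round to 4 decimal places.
E[X_{t+1} \mid \mathcal F_t] = 4.2960

For an AR(p) model X_t = c + sum_i phi_i X_{t-i} + eps_t, the
one-step-ahead conditional mean is
  E[X_{t+1} | X_t, ...] = c + sum_i phi_i X_{t+1-i}.
Substitute known values:
  E[X_{t+1} | ...] = (-0.716) * (-6)
                   = 4.2960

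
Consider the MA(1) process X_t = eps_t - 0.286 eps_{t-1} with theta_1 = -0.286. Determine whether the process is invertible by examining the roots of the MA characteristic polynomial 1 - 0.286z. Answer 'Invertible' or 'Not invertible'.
\text{Invertible}

The MA(q) characteristic polynomial is P(z) = 1 - 0.286z.
Invertibility requires all roots to lie outside the unit circle, i.e. |z| > 1 for every root.
This is linear in z: 1 + (-0.286) z = 0  =>  z = -1/(-0.286) = 3.496503,  |z| = 3.496503.
Moduli of all roots: 3.4965.
All moduli strictly greater than 1? Yes.
Verdict: Invertible.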